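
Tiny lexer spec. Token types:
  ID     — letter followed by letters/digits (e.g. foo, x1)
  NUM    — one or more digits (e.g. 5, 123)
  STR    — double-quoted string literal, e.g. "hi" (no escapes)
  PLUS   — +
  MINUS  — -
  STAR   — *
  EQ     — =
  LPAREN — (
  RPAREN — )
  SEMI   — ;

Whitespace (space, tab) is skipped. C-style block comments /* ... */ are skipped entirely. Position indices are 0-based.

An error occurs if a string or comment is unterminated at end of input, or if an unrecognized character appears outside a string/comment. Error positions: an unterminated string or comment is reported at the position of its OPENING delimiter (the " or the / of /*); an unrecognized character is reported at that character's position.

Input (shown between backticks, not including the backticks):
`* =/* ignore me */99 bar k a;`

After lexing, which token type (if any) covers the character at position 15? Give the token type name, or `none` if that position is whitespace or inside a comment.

pos=0: emit STAR '*'
pos=2: emit EQ '='
pos=3: enter COMMENT mode (saw '/*')
exit COMMENT mode (now at pos=18)
pos=18: emit NUM '99' (now at pos=20)
pos=21: emit ID 'bar' (now at pos=24)
pos=25: emit ID 'k' (now at pos=26)
pos=27: emit ID 'a' (now at pos=28)
pos=28: emit SEMI ';'
DONE. 7 tokens: [STAR, EQ, NUM, ID, ID, ID, SEMI]
Position 15: char is ' ' -> none

Answer: none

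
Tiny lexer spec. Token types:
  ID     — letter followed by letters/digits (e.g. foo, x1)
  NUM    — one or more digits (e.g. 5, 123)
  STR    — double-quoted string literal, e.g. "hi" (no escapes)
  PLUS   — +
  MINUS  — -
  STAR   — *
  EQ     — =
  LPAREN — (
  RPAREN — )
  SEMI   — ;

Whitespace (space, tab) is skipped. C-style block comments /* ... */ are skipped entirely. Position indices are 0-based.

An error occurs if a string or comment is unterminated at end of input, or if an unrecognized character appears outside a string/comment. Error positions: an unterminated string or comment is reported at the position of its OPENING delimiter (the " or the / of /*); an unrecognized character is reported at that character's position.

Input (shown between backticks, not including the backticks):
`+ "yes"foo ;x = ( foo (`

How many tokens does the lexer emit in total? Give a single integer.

pos=0: emit PLUS '+'
pos=2: enter STRING mode
pos=2: emit STR "yes" (now at pos=7)
pos=7: emit ID 'foo' (now at pos=10)
pos=11: emit SEMI ';'
pos=12: emit ID 'x' (now at pos=13)
pos=14: emit EQ '='
pos=16: emit LPAREN '('
pos=18: emit ID 'foo' (now at pos=21)
pos=22: emit LPAREN '('
DONE. 9 tokens: [PLUS, STR, ID, SEMI, ID, EQ, LPAREN, ID, LPAREN]

Answer: 9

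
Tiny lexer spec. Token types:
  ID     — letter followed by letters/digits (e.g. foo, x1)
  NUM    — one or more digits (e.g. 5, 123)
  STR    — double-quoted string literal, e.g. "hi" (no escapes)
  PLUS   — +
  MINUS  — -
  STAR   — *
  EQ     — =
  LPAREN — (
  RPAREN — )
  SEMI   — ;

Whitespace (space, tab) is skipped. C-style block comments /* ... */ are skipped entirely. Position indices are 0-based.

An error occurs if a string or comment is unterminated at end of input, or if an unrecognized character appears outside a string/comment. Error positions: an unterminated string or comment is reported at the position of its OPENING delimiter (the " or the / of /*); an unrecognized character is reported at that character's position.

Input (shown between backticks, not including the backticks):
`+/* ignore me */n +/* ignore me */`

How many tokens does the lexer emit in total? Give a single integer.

Answer: 3

Derivation:
pos=0: emit PLUS '+'
pos=1: enter COMMENT mode (saw '/*')
exit COMMENT mode (now at pos=16)
pos=16: emit ID 'n' (now at pos=17)
pos=18: emit PLUS '+'
pos=19: enter COMMENT mode (saw '/*')
exit COMMENT mode (now at pos=34)
DONE. 3 tokens: [PLUS, ID, PLUS]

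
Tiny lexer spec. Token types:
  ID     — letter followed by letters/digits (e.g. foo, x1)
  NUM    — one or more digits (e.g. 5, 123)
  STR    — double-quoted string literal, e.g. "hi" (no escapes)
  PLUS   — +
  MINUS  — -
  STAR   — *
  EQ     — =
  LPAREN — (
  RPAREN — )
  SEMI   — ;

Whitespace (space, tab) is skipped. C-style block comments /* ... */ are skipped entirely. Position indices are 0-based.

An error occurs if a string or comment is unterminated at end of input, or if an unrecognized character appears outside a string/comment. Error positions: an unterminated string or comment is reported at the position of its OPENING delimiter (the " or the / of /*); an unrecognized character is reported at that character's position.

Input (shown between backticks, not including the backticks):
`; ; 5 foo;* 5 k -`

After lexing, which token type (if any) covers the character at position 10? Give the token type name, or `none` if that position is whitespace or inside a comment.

Answer: STAR

Derivation:
pos=0: emit SEMI ';'
pos=2: emit SEMI ';'
pos=4: emit NUM '5' (now at pos=5)
pos=6: emit ID 'foo' (now at pos=9)
pos=9: emit SEMI ';'
pos=10: emit STAR '*'
pos=12: emit NUM '5' (now at pos=13)
pos=14: emit ID 'k' (now at pos=15)
pos=16: emit MINUS '-'
DONE. 9 tokens: [SEMI, SEMI, NUM, ID, SEMI, STAR, NUM, ID, MINUS]
Position 10: char is '*' -> STAR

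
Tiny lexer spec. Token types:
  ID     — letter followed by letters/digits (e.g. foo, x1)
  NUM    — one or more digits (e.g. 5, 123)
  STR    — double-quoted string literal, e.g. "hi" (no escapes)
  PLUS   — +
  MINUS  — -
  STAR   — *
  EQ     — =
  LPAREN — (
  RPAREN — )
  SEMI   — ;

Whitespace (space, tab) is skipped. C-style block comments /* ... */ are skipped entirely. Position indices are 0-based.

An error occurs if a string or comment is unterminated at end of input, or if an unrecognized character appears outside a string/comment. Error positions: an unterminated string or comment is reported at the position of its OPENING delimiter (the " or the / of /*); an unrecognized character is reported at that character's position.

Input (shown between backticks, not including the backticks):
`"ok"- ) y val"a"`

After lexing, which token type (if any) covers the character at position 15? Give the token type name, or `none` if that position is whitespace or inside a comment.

pos=0: enter STRING mode
pos=0: emit STR "ok" (now at pos=4)
pos=4: emit MINUS '-'
pos=6: emit RPAREN ')'
pos=8: emit ID 'y' (now at pos=9)
pos=10: emit ID 'val' (now at pos=13)
pos=13: enter STRING mode
pos=13: emit STR "a" (now at pos=16)
DONE. 6 tokens: [STR, MINUS, RPAREN, ID, ID, STR]
Position 15: char is '"' -> STR

Answer: STR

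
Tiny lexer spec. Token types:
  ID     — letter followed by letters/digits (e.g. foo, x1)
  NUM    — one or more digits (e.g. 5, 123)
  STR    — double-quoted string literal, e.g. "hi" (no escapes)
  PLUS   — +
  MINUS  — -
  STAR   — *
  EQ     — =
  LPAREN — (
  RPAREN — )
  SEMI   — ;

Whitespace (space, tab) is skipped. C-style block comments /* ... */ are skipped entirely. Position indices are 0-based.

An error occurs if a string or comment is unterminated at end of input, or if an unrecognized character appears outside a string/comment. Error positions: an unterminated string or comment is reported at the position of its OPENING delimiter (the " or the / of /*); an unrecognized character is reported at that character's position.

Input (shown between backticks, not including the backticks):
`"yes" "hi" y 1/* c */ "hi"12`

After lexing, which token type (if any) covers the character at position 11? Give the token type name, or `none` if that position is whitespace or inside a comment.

pos=0: enter STRING mode
pos=0: emit STR "yes" (now at pos=5)
pos=6: enter STRING mode
pos=6: emit STR "hi" (now at pos=10)
pos=11: emit ID 'y' (now at pos=12)
pos=13: emit NUM '1' (now at pos=14)
pos=14: enter COMMENT mode (saw '/*')
exit COMMENT mode (now at pos=21)
pos=22: enter STRING mode
pos=22: emit STR "hi" (now at pos=26)
pos=26: emit NUM '12' (now at pos=28)
DONE. 6 tokens: [STR, STR, ID, NUM, STR, NUM]
Position 11: char is 'y' -> ID

Answer: ID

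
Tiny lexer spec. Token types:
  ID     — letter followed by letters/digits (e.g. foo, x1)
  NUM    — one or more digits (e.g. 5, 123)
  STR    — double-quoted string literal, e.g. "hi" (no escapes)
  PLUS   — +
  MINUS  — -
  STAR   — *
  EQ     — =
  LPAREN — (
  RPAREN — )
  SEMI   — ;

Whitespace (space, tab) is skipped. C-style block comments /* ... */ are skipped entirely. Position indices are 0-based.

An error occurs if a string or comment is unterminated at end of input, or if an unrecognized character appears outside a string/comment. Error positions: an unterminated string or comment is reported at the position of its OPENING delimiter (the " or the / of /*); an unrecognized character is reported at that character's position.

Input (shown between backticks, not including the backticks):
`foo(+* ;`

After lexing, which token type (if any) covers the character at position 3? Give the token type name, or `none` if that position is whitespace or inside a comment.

pos=0: emit ID 'foo' (now at pos=3)
pos=3: emit LPAREN '('
pos=4: emit PLUS '+'
pos=5: emit STAR '*'
pos=7: emit SEMI ';'
DONE. 5 tokens: [ID, LPAREN, PLUS, STAR, SEMI]
Position 3: char is '(' -> LPAREN

Answer: LPAREN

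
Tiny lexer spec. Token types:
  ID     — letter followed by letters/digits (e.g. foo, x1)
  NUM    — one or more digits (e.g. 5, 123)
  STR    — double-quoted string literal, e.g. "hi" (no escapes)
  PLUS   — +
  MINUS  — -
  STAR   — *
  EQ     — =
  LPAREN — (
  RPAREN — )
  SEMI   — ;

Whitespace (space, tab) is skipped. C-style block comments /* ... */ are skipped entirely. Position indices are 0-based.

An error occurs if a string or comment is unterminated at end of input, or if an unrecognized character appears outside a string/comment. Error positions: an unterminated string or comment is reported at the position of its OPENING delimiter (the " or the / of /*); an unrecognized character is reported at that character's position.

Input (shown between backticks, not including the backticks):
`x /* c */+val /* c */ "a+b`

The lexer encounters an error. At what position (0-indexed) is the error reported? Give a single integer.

Answer: 22

Derivation:
pos=0: emit ID 'x' (now at pos=1)
pos=2: enter COMMENT mode (saw '/*')
exit COMMENT mode (now at pos=9)
pos=9: emit PLUS '+'
pos=10: emit ID 'val' (now at pos=13)
pos=14: enter COMMENT mode (saw '/*')
exit COMMENT mode (now at pos=21)
pos=22: enter STRING mode
pos=22: ERROR — unterminated string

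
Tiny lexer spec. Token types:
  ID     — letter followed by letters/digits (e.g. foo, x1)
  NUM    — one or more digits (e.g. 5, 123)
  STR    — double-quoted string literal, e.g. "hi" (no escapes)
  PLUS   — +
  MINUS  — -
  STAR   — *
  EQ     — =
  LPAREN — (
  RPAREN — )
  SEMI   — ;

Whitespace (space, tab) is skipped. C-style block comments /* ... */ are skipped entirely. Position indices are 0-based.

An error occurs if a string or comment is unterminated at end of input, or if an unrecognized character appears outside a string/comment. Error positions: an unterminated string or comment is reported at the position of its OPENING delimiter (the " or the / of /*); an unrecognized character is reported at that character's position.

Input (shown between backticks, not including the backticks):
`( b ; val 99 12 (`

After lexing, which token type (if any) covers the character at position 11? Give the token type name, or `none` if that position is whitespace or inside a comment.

Answer: NUM

Derivation:
pos=0: emit LPAREN '('
pos=2: emit ID 'b' (now at pos=3)
pos=4: emit SEMI ';'
pos=6: emit ID 'val' (now at pos=9)
pos=10: emit NUM '99' (now at pos=12)
pos=13: emit NUM '12' (now at pos=15)
pos=16: emit LPAREN '('
DONE. 7 tokens: [LPAREN, ID, SEMI, ID, NUM, NUM, LPAREN]
Position 11: char is '9' -> NUM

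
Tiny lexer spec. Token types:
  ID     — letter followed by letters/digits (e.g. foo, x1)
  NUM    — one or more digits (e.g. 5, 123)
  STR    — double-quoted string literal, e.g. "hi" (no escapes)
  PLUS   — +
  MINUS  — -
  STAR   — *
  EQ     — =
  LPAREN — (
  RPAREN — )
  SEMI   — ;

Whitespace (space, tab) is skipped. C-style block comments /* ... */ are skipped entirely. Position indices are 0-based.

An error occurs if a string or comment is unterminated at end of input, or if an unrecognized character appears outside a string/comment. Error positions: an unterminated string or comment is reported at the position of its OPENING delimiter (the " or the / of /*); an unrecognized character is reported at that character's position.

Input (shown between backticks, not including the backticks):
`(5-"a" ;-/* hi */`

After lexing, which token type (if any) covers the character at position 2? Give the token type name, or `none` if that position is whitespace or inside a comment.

pos=0: emit LPAREN '('
pos=1: emit NUM '5' (now at pos=2)
pos=2: emit MINUS '-'
pos=3: enter STRING mode
pos=3: emit STR "a" (now at pos=6)
pos=7: emit SEMI ';'
pos=8: emit MINUS '-'
pos=9: enter COMMENT mode (saw '/*')
exit COMMENT mode (now at pos=17)
DONE. 6 tokens: [LPAREN, NUM, MINUS, STR, SEMI, MINUS]
Position 2: char is '-' -> MINUS

Answer: MINUS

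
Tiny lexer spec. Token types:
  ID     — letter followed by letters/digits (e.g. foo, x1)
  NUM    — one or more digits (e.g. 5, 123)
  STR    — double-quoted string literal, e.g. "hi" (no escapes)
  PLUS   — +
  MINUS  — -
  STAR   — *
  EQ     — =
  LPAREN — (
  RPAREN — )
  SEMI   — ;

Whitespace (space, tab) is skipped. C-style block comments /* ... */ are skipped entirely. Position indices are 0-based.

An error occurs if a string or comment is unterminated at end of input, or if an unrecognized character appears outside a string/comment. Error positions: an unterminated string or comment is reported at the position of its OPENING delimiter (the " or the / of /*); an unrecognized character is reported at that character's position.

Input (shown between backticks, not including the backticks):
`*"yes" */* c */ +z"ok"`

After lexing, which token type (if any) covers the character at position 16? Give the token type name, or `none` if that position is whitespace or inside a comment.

pos=0: emit STAR '*'
pos=1: enter STRING mode
pos=1: emit STR "yes" (now at pos=6)
pos=7: emit STAR '*'
pos=8: enter COMMENT mode (saw '/*')
exit COMMENT mode (now at pos=15)
pos=16: emit PLUS '+'
pos=17: emit ID 'z' (now at pos=18)
pos=18: enter STRING mode
pos=18: emit STR "ok" (now at pos=22)
DONE. 6 tokens: [STAR, STR, STAR, PLUS, ID, STR]
Position 16: char is '+' -> PLUS

Answer: PLUS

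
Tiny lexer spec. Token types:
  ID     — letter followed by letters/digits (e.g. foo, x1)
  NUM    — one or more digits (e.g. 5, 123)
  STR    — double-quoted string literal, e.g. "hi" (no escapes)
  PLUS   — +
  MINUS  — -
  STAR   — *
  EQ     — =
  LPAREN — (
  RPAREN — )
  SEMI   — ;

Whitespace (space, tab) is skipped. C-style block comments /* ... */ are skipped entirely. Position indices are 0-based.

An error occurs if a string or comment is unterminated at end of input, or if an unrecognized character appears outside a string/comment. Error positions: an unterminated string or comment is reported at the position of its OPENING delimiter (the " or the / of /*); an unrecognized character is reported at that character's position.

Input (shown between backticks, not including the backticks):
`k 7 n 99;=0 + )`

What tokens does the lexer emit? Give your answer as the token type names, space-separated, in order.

pos=0: emit ID 'k' (now at pos=1)
pos=2: emit NUM '7' (now at pos=3)
pos=4: emit ID 'n' (now at pos=5)
pos=6: emit NUM '99' (now at pos=8)
pos=8: emit SEMI ';'
pos=9: emit EQ '='
pos=10: emit NUM '0' (now at pos=11)
pos=12: emit PLUS '+'
pos=14: emit RPAREN ')'
DONE. 9 tokens: [ID, NUM, ID, NUM, SEMI, EQ, NUM, PLUS, RPAREN]

Answer: ID NUM ID NUM SEMI EQ NUM PLUS RPAREN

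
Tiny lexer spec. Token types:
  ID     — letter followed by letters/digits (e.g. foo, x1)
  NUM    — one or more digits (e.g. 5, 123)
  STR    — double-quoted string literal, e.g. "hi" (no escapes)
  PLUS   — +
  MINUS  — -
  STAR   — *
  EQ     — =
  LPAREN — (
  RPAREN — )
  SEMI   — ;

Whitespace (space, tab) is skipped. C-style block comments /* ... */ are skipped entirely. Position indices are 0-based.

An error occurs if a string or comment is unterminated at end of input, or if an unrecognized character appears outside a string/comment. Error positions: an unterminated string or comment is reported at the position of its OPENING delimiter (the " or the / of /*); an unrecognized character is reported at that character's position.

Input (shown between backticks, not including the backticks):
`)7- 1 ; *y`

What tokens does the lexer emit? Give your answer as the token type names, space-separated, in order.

pos=0: emit RPAREN ')'
pos=1: emit NUM '7' (now at pos=2)
pos=2: emit MINUS '-'
pos=4: emit NUM '1' (now at pos=5)
pos=6: emit SEMI ';'
pos=8: emit STAR '*'
pos=9: emit ID 'y' (now at pos=10)
DONE. 7 tokens: [RPAREN, NUM, MINUS, NUM, SEMI, STAR, ID]

Answer: RPAREN NUM MINUS NUM SEMI STAR ID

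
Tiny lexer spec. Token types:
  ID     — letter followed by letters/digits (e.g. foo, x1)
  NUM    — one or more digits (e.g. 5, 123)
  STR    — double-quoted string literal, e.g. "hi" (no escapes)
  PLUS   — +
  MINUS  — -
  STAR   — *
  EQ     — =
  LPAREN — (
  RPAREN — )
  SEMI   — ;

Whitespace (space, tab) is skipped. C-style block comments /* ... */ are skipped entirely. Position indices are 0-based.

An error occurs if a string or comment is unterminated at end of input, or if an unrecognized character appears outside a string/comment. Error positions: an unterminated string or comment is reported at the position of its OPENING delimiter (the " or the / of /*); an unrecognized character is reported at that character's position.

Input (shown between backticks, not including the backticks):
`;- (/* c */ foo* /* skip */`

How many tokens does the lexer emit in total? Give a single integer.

Answer: 5

Derivation:
pos=0: emit SEMI ';'
pos=1: emit MINUS '-'
pos=3: emit LPAREN '('
pos=4: enter COMMENT mode (saw '/*')
exit COMMENT mode (now at pos=11)
pos=12: emit ID 'foo' (now at pos=15)
pos=15: emit STAR '*'
pos=17: enter COMMENT mode (saw '/*')
exit COMMENT mode (now at pos=27)
DONE. 5 tokens: [SEMI, MINUS, LPAREN, ID, STAR]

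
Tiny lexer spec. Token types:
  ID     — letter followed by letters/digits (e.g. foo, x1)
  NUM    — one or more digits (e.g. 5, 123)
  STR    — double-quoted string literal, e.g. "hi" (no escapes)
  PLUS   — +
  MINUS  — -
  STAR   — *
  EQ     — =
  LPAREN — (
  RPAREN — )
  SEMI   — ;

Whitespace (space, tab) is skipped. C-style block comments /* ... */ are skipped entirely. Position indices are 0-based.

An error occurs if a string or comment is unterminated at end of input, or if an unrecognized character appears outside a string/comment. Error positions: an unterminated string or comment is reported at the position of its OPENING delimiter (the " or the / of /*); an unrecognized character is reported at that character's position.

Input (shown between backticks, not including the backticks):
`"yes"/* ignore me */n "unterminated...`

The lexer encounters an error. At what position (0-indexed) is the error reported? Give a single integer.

Answer: 22

Derivation:
pos=0: enter STRING mode
pos=0: emit STR "yes" (now at pos=5)
pos=5: enter COMMENT mode (saw '/*')
exit COMMENT mode (now at pos=20)
pos=20: emit ID 'n' (now at pos=21)
pos=22: enter STRING mode
pos=22: ERROR — unterminated string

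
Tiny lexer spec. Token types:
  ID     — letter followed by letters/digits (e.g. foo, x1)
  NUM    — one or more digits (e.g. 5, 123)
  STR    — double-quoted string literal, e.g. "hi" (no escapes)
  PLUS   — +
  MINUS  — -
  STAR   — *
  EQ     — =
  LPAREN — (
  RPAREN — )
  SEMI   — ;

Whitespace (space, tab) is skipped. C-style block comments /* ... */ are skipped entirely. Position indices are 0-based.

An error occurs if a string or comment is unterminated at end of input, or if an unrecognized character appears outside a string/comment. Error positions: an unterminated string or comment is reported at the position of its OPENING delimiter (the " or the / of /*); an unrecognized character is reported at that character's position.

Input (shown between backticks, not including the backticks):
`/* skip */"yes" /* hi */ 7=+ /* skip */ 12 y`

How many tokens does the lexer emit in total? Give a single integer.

pos=0: enter COMMENT mode (saw '/*')
exit COMMENT mode (now at pos=10)
pos=10: enter STRING mode
pos=10: emit STR "yes" (now at pos=15)
pos=16: enter COMMENT mode (saw '/*')
exit COMMENT mode (now at pos=24)
pos=25: emit NUM '7' (now at pos=26)
pos=26: emit EQ '='
pos=27: emit PLUS '+'
pos=29: enter COMMENT mode (saw '/*')
exit COMMENT mode (now at pos=39)
pos=40: emit NUM '12' (now at pos=42)
pos=43: emit ID 'y' (now at pos=44)
DONE. 6 tokens: [STR, NUM, EQ, PLUS, NUM, ID]

Answer: 6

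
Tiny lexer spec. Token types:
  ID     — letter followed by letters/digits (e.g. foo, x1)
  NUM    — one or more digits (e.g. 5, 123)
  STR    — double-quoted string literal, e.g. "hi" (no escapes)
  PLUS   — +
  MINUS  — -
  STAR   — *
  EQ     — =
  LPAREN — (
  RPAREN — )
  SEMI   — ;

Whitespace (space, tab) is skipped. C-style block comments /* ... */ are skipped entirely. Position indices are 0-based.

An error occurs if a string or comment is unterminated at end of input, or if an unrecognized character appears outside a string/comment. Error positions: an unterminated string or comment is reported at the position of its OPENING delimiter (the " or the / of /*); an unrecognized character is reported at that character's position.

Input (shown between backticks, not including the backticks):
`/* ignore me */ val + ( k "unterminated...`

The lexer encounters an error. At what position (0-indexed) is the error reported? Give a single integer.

Answer: 26

Derivation:
pos=0: enter COMMENT mode (saw '/*')
exit COMMENT mode (now at pos=15)
pos=16: emit ID 'val' (now at pos=19)
pos=20: emit PLUS '+'
pos=22: emit LPAREN '('
pos=24: emit ID 'k' (now at pos=25)
pos=26: enter STRING mode
pos=26: ERROR — unterminated string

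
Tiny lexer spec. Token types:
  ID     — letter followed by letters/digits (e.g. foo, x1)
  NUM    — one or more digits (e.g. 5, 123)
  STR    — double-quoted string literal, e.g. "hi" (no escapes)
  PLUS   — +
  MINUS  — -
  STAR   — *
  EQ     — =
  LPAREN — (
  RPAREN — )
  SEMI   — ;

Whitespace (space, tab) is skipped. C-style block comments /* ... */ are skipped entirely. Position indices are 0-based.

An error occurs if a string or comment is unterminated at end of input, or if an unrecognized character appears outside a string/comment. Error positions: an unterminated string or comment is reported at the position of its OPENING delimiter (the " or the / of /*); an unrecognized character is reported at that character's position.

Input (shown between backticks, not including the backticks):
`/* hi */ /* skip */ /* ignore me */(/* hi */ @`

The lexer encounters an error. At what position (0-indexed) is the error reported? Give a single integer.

Answer: 45

Derivation:
pos=0: enter COMMENT mode (saw '/*')
exit COMMENT mode (now at pos=8)
pos=9: enter COMMENT mode (saw '/*')
exit COMMENT mode (now at pos=19)
pos=20: enter COMMENT mode (saw '/*')
exit COMMENT mode (now at pos=35)
pos=35: emit LPAREN '('
pos=36: enter COMMENT mode (saw '/*')
exit COMMENT mode (now at pos=44)
pos=45: ERROR — unrecognized char '@'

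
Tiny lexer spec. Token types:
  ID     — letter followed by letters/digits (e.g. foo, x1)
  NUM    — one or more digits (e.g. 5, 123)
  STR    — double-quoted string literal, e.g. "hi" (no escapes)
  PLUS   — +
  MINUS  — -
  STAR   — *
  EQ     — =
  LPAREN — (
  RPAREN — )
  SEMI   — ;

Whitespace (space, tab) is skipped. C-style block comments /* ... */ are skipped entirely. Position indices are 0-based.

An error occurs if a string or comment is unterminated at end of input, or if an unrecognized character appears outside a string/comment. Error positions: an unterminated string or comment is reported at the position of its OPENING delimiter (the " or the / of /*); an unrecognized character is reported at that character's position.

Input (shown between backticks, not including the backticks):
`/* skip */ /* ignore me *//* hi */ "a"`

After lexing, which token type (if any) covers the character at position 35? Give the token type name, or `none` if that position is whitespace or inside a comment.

Answer: STR

Derivation:
pos=0: enter COMMENT mode (saw '/*')
exit COMMENT mode (now at pos=10)
pos=11: enter COMMENT mode (saw '/*')
exit COMMENT mode (now at pos=26)
pos=26: enter COMMENT mode (saw '/*')
exit COMMENT mode (now at pos=34)
pos=35: enter STRING mode
pos=35: emit STR "a" (now at pos=38)
DONE. 1 tokens: [STR]
Position 35: char is '"' -> STR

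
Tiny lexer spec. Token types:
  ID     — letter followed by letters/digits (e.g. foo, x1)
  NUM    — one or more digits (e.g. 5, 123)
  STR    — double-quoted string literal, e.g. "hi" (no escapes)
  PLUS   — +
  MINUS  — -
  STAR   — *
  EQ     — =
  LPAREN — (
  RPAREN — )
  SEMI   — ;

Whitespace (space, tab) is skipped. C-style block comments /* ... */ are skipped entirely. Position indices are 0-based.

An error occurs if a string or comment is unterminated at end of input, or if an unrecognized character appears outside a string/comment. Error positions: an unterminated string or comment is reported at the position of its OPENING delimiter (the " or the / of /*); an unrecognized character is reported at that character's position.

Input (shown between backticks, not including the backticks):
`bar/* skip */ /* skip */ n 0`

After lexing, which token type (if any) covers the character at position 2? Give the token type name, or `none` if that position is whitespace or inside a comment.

pos=0: emit ID 'bar' (now at pos=3)
pos=3: enter COMMENT mode (saw '/*')
exit COMMENT mode (now at pos=13)
pos=14: enter COMMENT mode (saw '/*')
exit COMMENT mode (now at pos=24)
pos=25: emit ID 'n' (now at pos=26)
pos=27: emit NUM '0' (now at pos=28)
DONE. 3 tokens: [ID, ID, NUM]
Position 2: char is 'r' -> ID

Answer: ID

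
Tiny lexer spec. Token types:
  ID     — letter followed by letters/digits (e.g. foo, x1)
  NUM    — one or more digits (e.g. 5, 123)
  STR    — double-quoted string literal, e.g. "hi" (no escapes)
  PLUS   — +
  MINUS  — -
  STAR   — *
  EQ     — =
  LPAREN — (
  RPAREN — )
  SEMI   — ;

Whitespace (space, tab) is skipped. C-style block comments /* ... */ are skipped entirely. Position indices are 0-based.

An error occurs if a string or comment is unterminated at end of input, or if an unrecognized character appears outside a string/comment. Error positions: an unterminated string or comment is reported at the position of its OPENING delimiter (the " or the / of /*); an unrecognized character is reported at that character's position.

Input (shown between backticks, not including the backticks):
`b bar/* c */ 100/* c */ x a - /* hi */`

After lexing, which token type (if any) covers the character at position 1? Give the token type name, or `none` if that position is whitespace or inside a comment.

Answer: none

Derivation:
pos=0: emit ID 'b' (now at pos=1)
pos=2: emit ID 'bar' (now at pos=5)
pos=5: enter COMMENT mode (saw '/*')
exit COMMENT mode (now at pos=12)
pos=13: emit NUM '100' (now at pos=16)
pos=16: enter COMMENT mode (saw '/*')
exit COMMENT mode (now at pos=23)
pos=24: emit ID 'x' (now at pos=25)
pos=26: emit ID 'a' (now at pos=27)
pos=28: emit MINUS '-'
pos=30: enter COMMENT mode (saw '/*')
exit COMMENT mode (now at pos=38)
DONE. 6 tokens: [ID, ID, NUM, ID, ID, MINUS]
Position 1: char is ' ' -> none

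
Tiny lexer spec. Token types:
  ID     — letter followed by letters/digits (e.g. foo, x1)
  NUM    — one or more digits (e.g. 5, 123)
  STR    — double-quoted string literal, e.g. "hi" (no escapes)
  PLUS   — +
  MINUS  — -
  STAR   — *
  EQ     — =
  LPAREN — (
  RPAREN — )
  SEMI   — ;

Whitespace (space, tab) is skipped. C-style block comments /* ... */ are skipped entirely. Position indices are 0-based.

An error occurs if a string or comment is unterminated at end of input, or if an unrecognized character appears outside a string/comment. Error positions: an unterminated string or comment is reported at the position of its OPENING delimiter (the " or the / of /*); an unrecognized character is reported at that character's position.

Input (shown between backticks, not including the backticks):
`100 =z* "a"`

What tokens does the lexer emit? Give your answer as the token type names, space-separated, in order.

pos=0: emit NUM '100' (now at pos=3)
pos=4: emit EQ '='
pos=5: emit ID 'z' (now at pos=6)
pos=6: emit STAR '*'
pos=8: enter STRING mode
pos=8: emit STR "a" (now at pos=11)
DONE. 5 tokens: [NUM, EQ, ID, STAR, STR]

Answer: NUM EQ ID STAR STR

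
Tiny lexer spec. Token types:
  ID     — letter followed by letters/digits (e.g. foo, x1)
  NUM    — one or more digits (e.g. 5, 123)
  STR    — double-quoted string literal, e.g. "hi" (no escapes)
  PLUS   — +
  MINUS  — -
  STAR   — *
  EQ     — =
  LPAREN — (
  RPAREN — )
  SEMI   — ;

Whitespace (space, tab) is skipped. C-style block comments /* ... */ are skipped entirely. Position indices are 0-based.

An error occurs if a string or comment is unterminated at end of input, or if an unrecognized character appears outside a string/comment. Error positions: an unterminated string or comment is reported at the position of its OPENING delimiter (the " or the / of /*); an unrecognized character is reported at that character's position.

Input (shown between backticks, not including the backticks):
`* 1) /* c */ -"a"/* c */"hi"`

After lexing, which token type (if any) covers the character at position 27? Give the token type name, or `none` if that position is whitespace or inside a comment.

pos=0: emit STAR '*'
pos=2: emit NUM '1' (now at pos=3)
pos=3: emit RPAREN ')'
pos=5: enter COMMENT mode (saw '/*')
exit COMMENT mode (now at pos=12)
pos=13: emit MINUS '-'
pos=14: enter STRING mode
pos=14: emit STR "a" (now at pos=17)
pos=17: enter COMMENT mode (saw '/*')
exit COMMENT mode (now at pos=24)
pos=24: enter STRING mode
pos=24: emit STR "hi" (now at pos=28)
DONE. 6 tokens: [STAR, NUM, RPAREN, MINUS, STR, STR]
Position 27: char is '"' -> STR

Answer: STR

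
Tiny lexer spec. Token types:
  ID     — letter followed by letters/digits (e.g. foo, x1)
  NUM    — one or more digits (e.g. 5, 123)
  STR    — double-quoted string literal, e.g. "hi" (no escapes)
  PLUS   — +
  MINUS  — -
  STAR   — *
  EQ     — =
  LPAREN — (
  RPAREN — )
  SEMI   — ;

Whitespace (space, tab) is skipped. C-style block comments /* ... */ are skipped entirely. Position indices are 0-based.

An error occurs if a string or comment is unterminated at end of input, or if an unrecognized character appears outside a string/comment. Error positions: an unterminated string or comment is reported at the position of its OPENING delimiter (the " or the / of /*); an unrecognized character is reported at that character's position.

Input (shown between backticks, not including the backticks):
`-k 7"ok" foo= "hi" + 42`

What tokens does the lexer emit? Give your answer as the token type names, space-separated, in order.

pos=0: emit MINUS '-'
pos=1: emit ID 'k' (now at pos=2)
pos=3: emit NUM '7' (now at pos=4)
pos=4: enter STRING mode
pos=4: emit STR "ok" (now at pos=8)
pos=9: emit ID 'foo' (now at pos=12)
pos=12: emit EQ '='
pos=14: enter STRING mode
pos=14: emit STR "hi" (now at pos=18)
pos=19: emit PLUS '+'
pos=21: emit NUM '42' (now at pos=23)
DONE. 9 tokens: [MINUS, ID, NUM, STR, ID, EQ, STR, PLUS, NUM]

Answer: MINUS ID NUM STR ID EQ STR PLUS NUM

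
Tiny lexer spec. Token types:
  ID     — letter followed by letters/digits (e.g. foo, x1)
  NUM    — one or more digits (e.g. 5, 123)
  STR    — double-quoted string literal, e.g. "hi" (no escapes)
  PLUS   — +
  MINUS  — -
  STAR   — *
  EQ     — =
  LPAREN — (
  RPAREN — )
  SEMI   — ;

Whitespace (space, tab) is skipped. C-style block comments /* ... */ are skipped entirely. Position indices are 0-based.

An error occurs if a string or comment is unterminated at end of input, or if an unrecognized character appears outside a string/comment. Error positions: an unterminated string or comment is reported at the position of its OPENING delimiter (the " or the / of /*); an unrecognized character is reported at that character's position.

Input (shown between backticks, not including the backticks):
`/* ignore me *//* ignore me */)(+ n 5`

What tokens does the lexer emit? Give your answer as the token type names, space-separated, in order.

pos=0: enter COMMENT mode (saw '/*')
exit COMMENT mode (now at pos=15)
pos=15: enter COMMENT mode (saw '/*')
exit COMMENT mode (now at pos=30)
pos=30: emit RPAREN ')'
pos=31: emit LPAREN '('
pos=32: emit PLUS '+'
pos=34: emit ID 'n' (now at pos=35)
pos=36: emit NUM '5' (now at pos=37)
DONE. 5 tokens: [RPAREN, LPAREN, PLUS, ID, NUM]

Answer: RPAREN LPAREN PLUS ID NUM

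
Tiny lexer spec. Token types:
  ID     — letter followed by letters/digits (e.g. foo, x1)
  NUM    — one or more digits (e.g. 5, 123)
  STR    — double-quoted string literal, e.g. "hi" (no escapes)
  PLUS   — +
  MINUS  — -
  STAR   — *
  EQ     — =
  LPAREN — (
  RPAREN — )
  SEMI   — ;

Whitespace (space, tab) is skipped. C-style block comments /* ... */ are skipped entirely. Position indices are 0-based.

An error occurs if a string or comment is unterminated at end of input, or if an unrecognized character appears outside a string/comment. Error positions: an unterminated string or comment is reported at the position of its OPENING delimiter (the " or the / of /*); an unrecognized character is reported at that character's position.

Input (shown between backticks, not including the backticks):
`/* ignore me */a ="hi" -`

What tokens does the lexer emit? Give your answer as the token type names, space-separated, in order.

pos=0: enter COMMENT mode (saw '/*')
exit COMMENT mode (now at pos=15)
pos=15: emit ID 'a' (now at pos=16)
pos=17: emit EQ '='
pos=18: enter STRING mode
pos=18: emit STR "hi" (now at pos=22)
pos=23: emit MINUS '-'
DONE. 4 tokens: [ID, EQ, STR, MINUS]

Answer: ID EQ STR MINUS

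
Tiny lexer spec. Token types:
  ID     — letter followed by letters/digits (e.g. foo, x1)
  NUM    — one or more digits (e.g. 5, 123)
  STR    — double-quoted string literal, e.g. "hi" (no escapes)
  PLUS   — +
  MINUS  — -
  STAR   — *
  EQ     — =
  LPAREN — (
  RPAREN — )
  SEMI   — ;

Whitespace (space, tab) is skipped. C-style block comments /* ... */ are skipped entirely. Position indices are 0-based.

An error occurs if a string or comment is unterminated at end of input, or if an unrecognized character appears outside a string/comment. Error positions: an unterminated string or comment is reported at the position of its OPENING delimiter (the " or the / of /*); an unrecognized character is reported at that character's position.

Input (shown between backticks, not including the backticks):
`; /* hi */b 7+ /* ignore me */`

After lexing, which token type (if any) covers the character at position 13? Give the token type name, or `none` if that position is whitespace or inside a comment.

pos=0: emit SEMI ';'
pos=2: enter COMMENT mode (saw '/*')
exit COMMENT mode (now at pos=10)
pos=10: emit ID 'b' (now at pos=11)
pos=12: emit NUM '7' (now at pos=13)
pos=13: emit PLUS '+'
pos=15: enter COMMENT mode (saw '/*')
exit COMMENT mode (now at pos=30)
DONE. 4 tokens: [SEMI, ID, NUM, PLUS]
Position 13: char is '+' -> PLUS

Answer: PLUS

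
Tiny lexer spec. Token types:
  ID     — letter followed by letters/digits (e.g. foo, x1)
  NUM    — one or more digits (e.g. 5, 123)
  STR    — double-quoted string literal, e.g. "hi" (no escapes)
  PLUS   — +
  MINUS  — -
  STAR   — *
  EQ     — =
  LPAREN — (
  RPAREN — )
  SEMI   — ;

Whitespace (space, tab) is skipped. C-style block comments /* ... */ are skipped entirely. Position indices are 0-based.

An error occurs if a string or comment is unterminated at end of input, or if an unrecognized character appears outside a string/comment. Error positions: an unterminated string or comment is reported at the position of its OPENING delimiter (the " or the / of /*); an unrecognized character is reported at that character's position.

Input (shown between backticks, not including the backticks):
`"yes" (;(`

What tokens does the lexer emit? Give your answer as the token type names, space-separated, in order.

Answer: STR LPAREN SEMI LPAREN

Derivation:
pos=0: enter STRING mode
pos=0: emit STR "yes" (now at pos=5)
pos=6: emit LPAREN '('
pos=7: emit SEMI ';'
pos=8: emit LPAREN '('
DONE. 4 tokens: [STR, LPAREN, SEMI, LPAREN]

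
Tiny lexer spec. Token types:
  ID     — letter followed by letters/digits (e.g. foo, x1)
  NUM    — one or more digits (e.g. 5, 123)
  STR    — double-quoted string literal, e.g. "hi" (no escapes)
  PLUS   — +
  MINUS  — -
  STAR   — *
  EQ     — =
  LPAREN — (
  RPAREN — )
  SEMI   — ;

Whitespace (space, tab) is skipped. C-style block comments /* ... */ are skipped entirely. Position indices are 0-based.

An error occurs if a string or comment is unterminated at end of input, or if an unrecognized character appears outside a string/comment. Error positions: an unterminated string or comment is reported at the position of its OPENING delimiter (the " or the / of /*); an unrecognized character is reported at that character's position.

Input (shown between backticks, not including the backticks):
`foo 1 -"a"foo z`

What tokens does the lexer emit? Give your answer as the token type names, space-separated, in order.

Answer: ID NUM MINUS STR ID ID

Derivation:
pos=0: emit ID 'foo' (now at pos=3)
pos=4: emit NUM '1' (now at pos=5)
pos=6: emit MINUS '-'
pos=7: enter STRING mode
pos=7: emit STR "a" (now at pos=10)
pos=10: emit ID 'foo' (now at pos=13)
pos=14: emit ID 'z' (now at pos=15)
DONE. 6 tokens: [ID, NUM, MINUS, STR, ID, ID]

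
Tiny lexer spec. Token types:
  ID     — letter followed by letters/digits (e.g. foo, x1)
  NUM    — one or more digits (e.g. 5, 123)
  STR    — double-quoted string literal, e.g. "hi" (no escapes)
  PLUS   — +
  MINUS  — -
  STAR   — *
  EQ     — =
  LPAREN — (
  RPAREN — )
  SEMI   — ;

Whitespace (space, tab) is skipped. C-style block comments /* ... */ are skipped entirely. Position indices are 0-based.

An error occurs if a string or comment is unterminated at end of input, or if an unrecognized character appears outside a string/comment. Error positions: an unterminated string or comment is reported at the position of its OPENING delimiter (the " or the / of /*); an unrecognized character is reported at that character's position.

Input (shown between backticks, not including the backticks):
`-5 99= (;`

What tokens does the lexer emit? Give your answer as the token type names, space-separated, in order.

Answer: MINUS NUM NUM EQ LPAREN SEMI

Derivation:
pos=0: emit MINUS '-'
pos=1: emit NUM '5' (now at pos=2)
pos=3: emit NUM '99' (now at pos=5)
pos=5: emit EQ '='
pos=7: emit LPAREN '('
pos=8: emit SEMI ';'
DONE. 6 tokens: [MINUS, NUM, NUM, EQ, LPAREN, SEMI]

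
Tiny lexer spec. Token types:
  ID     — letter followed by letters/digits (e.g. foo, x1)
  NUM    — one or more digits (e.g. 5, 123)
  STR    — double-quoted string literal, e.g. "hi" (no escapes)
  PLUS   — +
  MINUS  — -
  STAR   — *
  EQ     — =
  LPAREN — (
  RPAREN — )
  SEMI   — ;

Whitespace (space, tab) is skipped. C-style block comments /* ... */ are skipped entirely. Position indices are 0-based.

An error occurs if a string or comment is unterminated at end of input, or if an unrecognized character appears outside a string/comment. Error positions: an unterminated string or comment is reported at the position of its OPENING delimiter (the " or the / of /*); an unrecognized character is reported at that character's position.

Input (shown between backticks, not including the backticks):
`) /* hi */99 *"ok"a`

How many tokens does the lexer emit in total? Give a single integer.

Answer: 5

Derivation:
pos=0: emit RPAREN ')'
pos=2: enter COMMENT mode (saw '/*')
exit COMMENT mode (now at pos=10)
pos=10: emit NUM '99' (now at pos=12)
pos=13: emit STAR '*'
pos=14: enter STRING mode
pos=14: emit STR "ok" (now at pos=18)
pos=18: emit ID 'a' (now at pos=19)
DONE. 5 tokens: [RPAREN, NUM, STAR, STR, ID]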